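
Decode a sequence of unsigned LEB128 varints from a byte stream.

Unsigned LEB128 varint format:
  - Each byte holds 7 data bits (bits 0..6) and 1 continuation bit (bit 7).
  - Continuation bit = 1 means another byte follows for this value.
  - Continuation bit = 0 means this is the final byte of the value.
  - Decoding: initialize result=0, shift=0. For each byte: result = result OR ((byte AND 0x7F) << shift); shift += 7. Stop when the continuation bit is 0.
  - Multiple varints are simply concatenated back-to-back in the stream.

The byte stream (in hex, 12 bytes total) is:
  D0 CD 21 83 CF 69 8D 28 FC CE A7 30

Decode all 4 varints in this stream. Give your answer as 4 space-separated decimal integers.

  byte[0]=0xD0 cont=1 payload=0x50=80: acc |= 80<<0 -> acc=80 shift=7
  byte[1]=0xCD cont=1 payload=0x4D=77: acc |= 77<<7 -> acc=9936 shift=14
  byte[2]=0x21 cont=0 payload=0x21=33: acc |= 33<<14 -> acc=550608 shift=21 [end]
Varint 1: bytes[0:3] = D0 CD 21 -> value 550608 (3 byte(s))
  byte[3]=0x83 cont=1 payload=0x03=3: acc |= 3<<0 -> acc=3 shift=7
  byte[4]=0xCF cont=1 payload=0x4F=79: acc |= 79<<7 -> acc=10115 shift=14
  byte[5]=0x69 cont=0 payload=0x69=105: acc |= 105<<14 -> acc=1730435 shift=21 [end]
Varint 2: bytes[3:6] = 83 CF 69 -> value 1730435 (3 byte(s))
  byte[6]=0x8D cont=1 payload=0x0D=13: acc |= 13<<0 -> acc=13 shift=7
  byte[7]=0x28 cont=0 payload=0x28=40: acc |= 40<<7 -> acc=5133 shift=14 [end]
Varint 3: bytes[6:8] = 8D 28 -> value 5133 (2 byte(s))
  byte[8]=0xFC cont=1 payload=0x7C=124: acc |= 124<<0 -> acc=124 shift=7
  byte[9]=0xCE cont=1 payload=0x4E=78: acc |= 78<<7 -> acc=10108 shift=14
  byte[10]=0xA7 cont=1 payload=0x27=39: acc |= 39<<14 -> acc=649084 shift=21
  byte[11]=0x30 cont=0 payload=0x30=48: acc |= 48<<21 -> acc=101312380 shift=28 [end]
Varint 4: bytes[8:12] = FC CE A7 30 -> value 101312380 (4 byte(s))

Answer: 550608 1730435 5133 101312380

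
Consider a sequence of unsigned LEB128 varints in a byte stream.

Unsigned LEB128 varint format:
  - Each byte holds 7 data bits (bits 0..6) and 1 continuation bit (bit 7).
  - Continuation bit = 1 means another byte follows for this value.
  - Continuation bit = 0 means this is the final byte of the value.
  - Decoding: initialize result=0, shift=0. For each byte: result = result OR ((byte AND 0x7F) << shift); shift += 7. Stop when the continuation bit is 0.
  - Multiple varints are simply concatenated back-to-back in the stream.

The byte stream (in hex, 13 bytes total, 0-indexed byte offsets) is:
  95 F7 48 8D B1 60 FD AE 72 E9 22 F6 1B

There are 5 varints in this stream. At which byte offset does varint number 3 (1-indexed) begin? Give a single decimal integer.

  byte[0]=0x95 cont=1 payload=0x15=21: acc |= 21<<0 -> acc=21 shift=7
  byte[1]=0xF7 cont=1 payload=0x77=119: acc |= 119<<7 -> acc=15253 shift=14
  byte[2]=0x48 cont=0 payload=0x48=72: acc |= 72<<14 -> acc=1194901 shift=21 [end]
Varint 1: bytes[0:3] = 95 F7 48 -> value 1194901 (3 byte(s))
  byte[3]=0x8D cont=1 payload=0x0D=13: acc |= 13<<0 -> acc=13 shift=7
  byte[4]=0xB1 cont=1 payload=0x31=49: acc |= 49<<7 -> acc=6285 shift=14
  byte[5]=0x60 cont=0 payload=0x60=96: acc |= 96<<14 -> acc=1579149 shift=21 [end]
Varint 2: bytes[3:6] = 8D B1 60 -> value 1579149 (3 byte(s))
  byte[6]=0xFD cont=1 payload=0x7D=125: acc |= 125<<0 -> acc=125 shift=7
  byte[7]=0xAE cont=1 payload=0x2E=46: acc |= 46<<7 -> acc=6013 shift=14
  byte[8]=0x72 cont=0 payload=0x72=114: acc |= 114<<14 -> acc=1873789 shift=21 [end]
Varint 3: bytes[6:9] = FD AE 72 -> value 1873789 (3 byte(s))
  byte[9]=0xE9 cont=1 payload=0x69=105: acc |= 105<<0 -> acc=105 shift=7
  byte[10]=0x22 cont=0 payload=0x22=34: acc |= 34<<7 -> acc=4457 shift=14 [end]
Varint 4: bytes[9:11] = E9 22 -> value 4457 (2 byte(s))
  byte[11]=0xF6 cont=1 payload=0x76=118: acc |= 118<<0 -> acc=118 shift=7
  byte[12]=0x1B cont=0 payload=0x1B=27: acc |= 27<<7 -> acc=3574 shift=14 [end]
Varint 5: bytes[11:13] = F6 1B -> value 3574 (2 byte(s))

Answer: 6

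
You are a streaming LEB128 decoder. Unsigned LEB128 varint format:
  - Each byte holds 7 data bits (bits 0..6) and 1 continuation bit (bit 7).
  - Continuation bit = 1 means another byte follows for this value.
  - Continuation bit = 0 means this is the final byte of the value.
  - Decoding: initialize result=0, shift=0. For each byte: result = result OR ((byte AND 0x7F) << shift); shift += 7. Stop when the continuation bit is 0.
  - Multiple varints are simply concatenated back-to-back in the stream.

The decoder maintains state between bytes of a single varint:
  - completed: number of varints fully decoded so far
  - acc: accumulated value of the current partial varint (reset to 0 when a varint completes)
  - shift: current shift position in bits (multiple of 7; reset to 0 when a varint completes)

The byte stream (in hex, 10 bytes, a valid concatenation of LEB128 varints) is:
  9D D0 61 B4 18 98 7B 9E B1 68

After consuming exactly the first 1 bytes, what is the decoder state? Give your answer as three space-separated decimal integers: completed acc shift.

Answer: 0 29 7

Derivation:
byte[0]=0x9D cont=1 payload=0x1D: acc |= 29<<0 -> completed=0 acc=29 shift=7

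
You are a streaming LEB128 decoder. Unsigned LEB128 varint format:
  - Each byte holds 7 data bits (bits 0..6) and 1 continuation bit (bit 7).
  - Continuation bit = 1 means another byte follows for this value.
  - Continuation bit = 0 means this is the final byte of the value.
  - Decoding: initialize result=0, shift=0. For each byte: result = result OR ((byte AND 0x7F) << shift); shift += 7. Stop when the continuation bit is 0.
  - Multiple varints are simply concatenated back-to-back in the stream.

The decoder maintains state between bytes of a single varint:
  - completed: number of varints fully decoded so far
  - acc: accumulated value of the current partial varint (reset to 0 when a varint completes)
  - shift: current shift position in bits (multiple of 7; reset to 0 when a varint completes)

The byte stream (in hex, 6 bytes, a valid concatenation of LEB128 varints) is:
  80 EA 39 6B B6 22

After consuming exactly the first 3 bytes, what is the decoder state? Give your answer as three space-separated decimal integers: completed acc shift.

Answer: 1 0 0

Derivation:
byte[0]=0x80 cont=1 payload=0x00: acc |= 0<<0 -> completed=0 acc=0 shift=7
byte[1]=0xEA cont=1 payload=0x6A: acc |= 106<<7 -> completed=0 acc=13568 shift=14
byte[2]=0x39 cont=0 payload=0x39: varint #1 complete (value=947456); reset -> completed=1 acc=0 shift=0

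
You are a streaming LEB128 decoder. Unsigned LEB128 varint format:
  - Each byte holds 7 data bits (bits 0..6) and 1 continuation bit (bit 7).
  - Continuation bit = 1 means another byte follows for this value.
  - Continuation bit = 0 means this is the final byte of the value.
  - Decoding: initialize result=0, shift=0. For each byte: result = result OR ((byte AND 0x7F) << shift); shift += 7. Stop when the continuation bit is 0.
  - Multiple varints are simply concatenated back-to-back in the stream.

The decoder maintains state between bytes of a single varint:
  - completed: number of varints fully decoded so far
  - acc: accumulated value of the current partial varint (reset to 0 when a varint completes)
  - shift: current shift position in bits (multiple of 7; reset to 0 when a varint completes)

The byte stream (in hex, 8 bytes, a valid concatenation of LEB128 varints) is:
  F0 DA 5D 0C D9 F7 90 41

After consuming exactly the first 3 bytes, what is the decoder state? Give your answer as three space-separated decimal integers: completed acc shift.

Answer: 1 0 0

Derivation:
byte[0]=0xF0 cont=1 payload=0x70: acc |= 112<<0 -> completed=0 acc=112 shift=7
byte[1]=0xDA cont=1 payload=0x5A: acc |= 90<<7 -> completed=0 acc=11632 shift=14
byte[2]=0x5D cont=0 payload=0x5D: varint #1 complete (value=1535344); reset -> completed=1 acc=0 shift=0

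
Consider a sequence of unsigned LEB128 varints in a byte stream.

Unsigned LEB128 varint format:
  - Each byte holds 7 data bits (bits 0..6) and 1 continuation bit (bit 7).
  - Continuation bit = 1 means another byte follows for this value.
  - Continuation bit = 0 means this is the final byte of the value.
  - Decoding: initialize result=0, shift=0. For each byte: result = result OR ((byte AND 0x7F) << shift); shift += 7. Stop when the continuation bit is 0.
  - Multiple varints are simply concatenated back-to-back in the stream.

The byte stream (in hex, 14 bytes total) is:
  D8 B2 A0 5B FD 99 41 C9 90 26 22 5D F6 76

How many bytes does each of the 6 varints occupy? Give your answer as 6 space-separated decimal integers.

  byte[0]=0xD8 cont=1 payload=0x58=88: acc |= 88<<0 -> acc=88 shift=7
  byte[1]=0xB2 cont=1 payload=0x32=50: acc |= 50<<7 -> acc=6488 shift=14
  byte[2]=0xA0 cont=1 payload=0x20=32: acc |= 32<<14 -> acc=530776 shift=21
  byte[3]=0x5B cont=0 payload=0x5B=91: acc |= 91<<21 -> acc=191371608 shift=28 [end]
Varint 1: bytes[0:4] = D8 B2 A0 5B -> value 191371608 (4 byte(s))
  byte[4]=0xFD cont=1 payload=0x7D=125: acc |= 125<<0 -> acc=125 shift=7
  byte[5]=0x99 cont=1 payload=0x19=25: acc |= 25<<7 -> acc=3325 shift=14
  byte[6]=0x41 cont=0 payload=0x41=65: acc |= 65<<14 -> acc=1068285 shift=21 [end]
Varint 2: bytes[4:7] = FD 99 41 -> value 1068285 (3 byte(s))
  byte[7]=0xC9 cont=1 payload=0x49=73: acc |= 73<<0 -> acc=73 shift=7
  byte[8]=0x90 cont=1 payload=0x10=16: acc |= 16<<7 -> acc=2121 shift=14
  byte[9]=0x26 cont=0 payload=0x26=38: acc |= 38<<14 -> acc=624713 shift=21 [end]
Varint 3: bytes[7:10] = C9 90 26 -> value 624713 (3 byte(s))
  byte[10]=0x22 cont=0 payload=0x22=34: acc |= 34<<0 -> acc=34 shift=7 [end]
Varint 4: bytes[10:11] = 22 -> value 34 (1 byte(s))
  byte[11]=0x5D cont=0 payload=0x5D=93: acc |= 93<<0 -> acc=93 shift=7 [end]
Varint 5: bytes[11:12] = 5D -> value 93 (1 byte(s))
  byte[12]=0xF6 cont=1 payload=0x76=118: acc |= 118<<0 -> acc=118 shift=7
  byte[13]=0x76 cont=0 payload=0x76=118: acc |= 118<<7 -> acc=15222 shift=14 [end]
Varint 6: bytes[12:14] = F6 76 -> value 15222 (2 byte(s))

Answer: 4 3 3 1 1 2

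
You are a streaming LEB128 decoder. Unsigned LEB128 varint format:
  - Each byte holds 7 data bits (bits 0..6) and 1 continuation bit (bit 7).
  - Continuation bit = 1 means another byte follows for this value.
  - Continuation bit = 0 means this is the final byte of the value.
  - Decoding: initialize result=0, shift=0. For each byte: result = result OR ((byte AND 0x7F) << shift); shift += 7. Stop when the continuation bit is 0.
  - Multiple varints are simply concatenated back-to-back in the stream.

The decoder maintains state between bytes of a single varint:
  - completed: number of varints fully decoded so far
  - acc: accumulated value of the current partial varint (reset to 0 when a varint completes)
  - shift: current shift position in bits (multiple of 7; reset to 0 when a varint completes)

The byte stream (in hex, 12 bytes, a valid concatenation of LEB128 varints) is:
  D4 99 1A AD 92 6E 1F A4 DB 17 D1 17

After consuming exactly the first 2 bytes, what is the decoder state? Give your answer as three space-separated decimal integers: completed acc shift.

byte[0]=0xD4 cont=1 payload=0x54: acc |= 84<<0 -> completed=0 acc=84 shift=7
byte[1]=0x99 cont=1 payload=0x19: acc |= 25<<7 -> completed=0 acc=3284 shift=14

Answer: 0 3284 14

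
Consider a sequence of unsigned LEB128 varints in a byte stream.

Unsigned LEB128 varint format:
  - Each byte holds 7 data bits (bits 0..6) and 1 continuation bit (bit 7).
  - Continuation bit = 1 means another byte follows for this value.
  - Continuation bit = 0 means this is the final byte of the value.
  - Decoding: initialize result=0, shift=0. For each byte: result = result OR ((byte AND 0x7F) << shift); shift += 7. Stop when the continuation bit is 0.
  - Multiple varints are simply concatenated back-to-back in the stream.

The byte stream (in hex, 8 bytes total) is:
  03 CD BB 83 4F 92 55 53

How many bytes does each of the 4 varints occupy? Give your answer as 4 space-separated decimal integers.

  byte[0]=0x03 cont=0 payload=0x03=3: acc |= 3<<0 -> acc=3 shift=7 [end]
Varint 1: bytes[0:1] = 03 -> value 3 (1 byte(s))
  byte[1]=0xCD cont=1 payload=0x4D=77: acc |= 77<<0 -> acc=77 shift=7
  byte[2]=0xBB cont=1 payload=0x3B=59: acc |= 59<<7 -> acc=7629 shift=14
  byte[3]=0x83 cont=1 payload=0x03=3: acc |= 3<<14 -> acc=56781 shift=21
  byte[4]=0x4F cont=0 payload=0x4F=79: acc |= 79<<21 -> acc=165731789 shift=28 [end]
Varint 2: bytes[1:5] = CD BB 83 4F -> value 165731789 (4 byte(s))
  byte[5]=0x92 cont=1 payload=0x12=18: acc |= 18<<0 -> acc=18 shift=7
  byte[6]=0x55 cont=0 payload=0x55=85: acc |= 85<<7 -> acc=10898 shift=14 [end]
Varint 3: bytes[5:7] = 92 55 -> value 10898 (2 byte(s))
  byte[7]=0x53 cont=0 payload=0x53=83: acc |= 83<<0 -> acc=83 shift=7 [end]
Varint 4: bytes[7:8] = 53 -> value 83 (1 byte(s))

Answer: 1 4 2 1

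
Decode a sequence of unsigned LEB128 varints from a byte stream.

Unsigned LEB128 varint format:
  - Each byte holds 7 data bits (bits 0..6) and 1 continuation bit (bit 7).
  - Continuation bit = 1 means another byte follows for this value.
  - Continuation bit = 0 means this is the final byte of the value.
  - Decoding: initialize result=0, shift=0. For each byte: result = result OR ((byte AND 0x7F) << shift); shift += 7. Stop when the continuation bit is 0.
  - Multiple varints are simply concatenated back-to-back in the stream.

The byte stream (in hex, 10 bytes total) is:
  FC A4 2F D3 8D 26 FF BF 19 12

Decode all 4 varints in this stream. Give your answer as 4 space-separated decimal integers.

Answer: 774780 624339 417791 18

Derivation:
  byte[0]=0xFC cont=1 payload=0x7C=124: acc |= 124<<0 -> acc=124 shift=7
  byte[1]=0xA4 cont=1 payload=0x24=36: acc |= 36<<7 -> acc=4732 shift=14
  byte[2]=0x2F cont=0 payload=0x2F=47: acc |= 47<<14 -> acc=774780 shift=21 [end]
Varint 1: bytes[0:3] = FC A4 2F -> value 774780 (3 byte(s))
  byte[3]=0xD3 cont=1 payload=0x53=83: acc |= 83<<0 -> acc=83 shift=7
  byte[4]=0x8D cont=1 payload=0x0D=13: acc |= 13<<7 -> acc=1747 shift=14
  byte[5]=0x26 cont=0 payload=0x26=38: acc |= 38<<14 -> acc=624339 shift=21 [end]
Varint 2: bytes[3:6] = D3 8D 26 -> value 624339 (3 byte(s))
  byte[6]=0xFF cont=1 payload=0x7F=127: acc |= 127<<0 -> acc=127 shift=7
  byte[7]=0xBF cont=1 payload=0x3F=63: acc |= 63<<7 -> acc=8191 shift=14
  byte[8]=0x19 cont=0 payload=0x19=25: acc |= 25<<14 -> acc=417791 shift=21 [end]
Varint 3: bytes[6:9] = FF BF 19 -> value 417791 (3 byte(s))
  byte[9]=0x12 cont=0 payload=0x12=18: acc |= 18<<0 -> acc=18 shift=7 [end]
Varint 4: bytes[9:10] = 12 -> value 18 (1 byte(s))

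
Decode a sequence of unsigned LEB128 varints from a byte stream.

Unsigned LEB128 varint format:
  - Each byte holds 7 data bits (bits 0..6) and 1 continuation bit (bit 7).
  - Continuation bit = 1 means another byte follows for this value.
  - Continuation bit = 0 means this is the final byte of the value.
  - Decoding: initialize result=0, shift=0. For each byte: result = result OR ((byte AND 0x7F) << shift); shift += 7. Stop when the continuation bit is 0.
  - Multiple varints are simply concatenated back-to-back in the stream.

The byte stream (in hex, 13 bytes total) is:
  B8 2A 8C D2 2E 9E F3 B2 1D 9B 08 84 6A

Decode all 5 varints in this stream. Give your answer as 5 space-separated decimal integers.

Answer: 5432 764172 61651358 1051 13572

Derivation:
  byte[0]=0xB8 cont=1 payload=0x38=56: acc |= 56<<0 -> acc=56 shift=7
  byte[1]=0x2A cont=0 payload=0x2A=42: acc |= 42<<7 -> acc=5432 shift=14 [end]
Varint 1: bytes[0:2] = B8 2A -> value 5432 (2 byte(s))
  byte[2]=0x8C cont=1 payload=0x0C=12: acc |= 12<<0 -> acc=12 shift=7
  byte[3]=0xD2 cont=1 payload=0x52=82: acc |= 82<<7 -> acc=10508 shift=14
  byte[4]=0x2E cont=0 payload=0x2E=46: acc |= 46<<14 -> acc=764172 shift=21 [end]
Varint 2: bytes[2:5] = 8C D2 2E -> value 764172 (3 byte(s))
  byte[5]=0x9E cont=1 payload=0x1E=30: acc |= 30<<0 -> acc=30 shift=7
  byte[6]=0xF3 cont=1 payload=0x73=115: acc |= 115<<7 -> acc=14750 shift=14
  byte[7]=0xB2 cont=1 payload=0x32=50: acc |= 50<<14 -> acc=833950 shift=21
  byte[8]=0x1D cont=0 payload=0x1D=29: acc |= 29<<21 -> acc=61651358 shift=28 [end]
Varint 3: bytes[5:9] = 9E F3 B2 1D -> value 61651358 (4 byte(s))
  byte[9]=0x9B cont=1 payload=0x1B=27: acc |= 27<<0 -> acc=27 shift=7
  byte[10]=0x08 cont=0 payload=0x08=8: acc |= 8<<7 -> acc=1051 shift=14 [end]
Varint 4: bytes[9:11] = 9B 08 -> value 1051 (2 byte(s))
  byte[11]=0x84 cont=1 payload=0x04=4: acc |= 4<<0 -> acc=4 shift=7
  byte[12]=0x6A cont=0 payload=0x6A=106: acc |= 106<<7 -> acc=13572 shift=14 [end]
Varint 5: bytes[11:13] = 84 6A -> value 13572 (2 byte(s))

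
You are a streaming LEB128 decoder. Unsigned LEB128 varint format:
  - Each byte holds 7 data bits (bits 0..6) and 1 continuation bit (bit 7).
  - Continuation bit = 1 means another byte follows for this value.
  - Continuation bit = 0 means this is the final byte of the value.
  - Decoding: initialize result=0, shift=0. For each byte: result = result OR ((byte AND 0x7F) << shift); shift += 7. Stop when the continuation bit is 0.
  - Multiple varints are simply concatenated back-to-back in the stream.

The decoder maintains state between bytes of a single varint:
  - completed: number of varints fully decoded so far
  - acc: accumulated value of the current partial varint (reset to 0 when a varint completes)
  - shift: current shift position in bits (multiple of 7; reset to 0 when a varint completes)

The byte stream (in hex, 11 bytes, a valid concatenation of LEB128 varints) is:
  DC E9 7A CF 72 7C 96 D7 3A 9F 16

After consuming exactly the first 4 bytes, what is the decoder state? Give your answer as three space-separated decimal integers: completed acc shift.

Answer: 1 79 7

Derivation:
byte[0]=0xDC cont=1 payload=0x5C: acc |= 92<<0 -> completed=0 acc=92 shift=7
byte[1]=0xE9 cont=1 payload=0x69: acc |= 105<<7 -> completed=0 acc=13532 shift=14
byte[2]=0x7A cont=0 payload=0x7A: varint #1 complete (value=2012380); reset -> completed=1 acc=0 shift=0
byte[3]=0xCF cont=1 payload=0x4F: acc |= 79<<0 -> completed=1 acc=79 shift=7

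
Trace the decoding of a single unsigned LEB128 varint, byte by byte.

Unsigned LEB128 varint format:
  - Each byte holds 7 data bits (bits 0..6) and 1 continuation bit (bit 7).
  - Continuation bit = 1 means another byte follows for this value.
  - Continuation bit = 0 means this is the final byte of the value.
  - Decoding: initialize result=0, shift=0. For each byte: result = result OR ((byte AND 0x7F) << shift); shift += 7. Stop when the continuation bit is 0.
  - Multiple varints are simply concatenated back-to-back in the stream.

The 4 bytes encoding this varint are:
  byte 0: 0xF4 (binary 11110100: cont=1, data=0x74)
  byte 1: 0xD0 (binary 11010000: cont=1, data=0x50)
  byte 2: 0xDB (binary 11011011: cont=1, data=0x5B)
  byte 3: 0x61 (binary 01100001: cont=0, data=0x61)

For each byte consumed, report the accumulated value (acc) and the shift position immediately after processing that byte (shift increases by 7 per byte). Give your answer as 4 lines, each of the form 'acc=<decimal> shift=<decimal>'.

byte 0=0xF4: payload=0x74=116, contrib = 116<<0 = 116; acc -> 116, shift -> 7
byte 1=0xD0: payload=0x50=80, contrib = 80<<7 = 10240; acc -> 10356, shift -> 14
byte 2=0xDB: payload=0x5B=91, contrib = 91<<14 = 1490944; acc -> 1501300, shift -> 21
byte 3=0x61: payload=0x61=97, contrib = 97<<21 = 203423744; acc -> 204925044, shift -> 28

Answer: acc=116 shift=7
acc=10356 shift=14
acc=1501300 shift=21
acc=204925044 shift=28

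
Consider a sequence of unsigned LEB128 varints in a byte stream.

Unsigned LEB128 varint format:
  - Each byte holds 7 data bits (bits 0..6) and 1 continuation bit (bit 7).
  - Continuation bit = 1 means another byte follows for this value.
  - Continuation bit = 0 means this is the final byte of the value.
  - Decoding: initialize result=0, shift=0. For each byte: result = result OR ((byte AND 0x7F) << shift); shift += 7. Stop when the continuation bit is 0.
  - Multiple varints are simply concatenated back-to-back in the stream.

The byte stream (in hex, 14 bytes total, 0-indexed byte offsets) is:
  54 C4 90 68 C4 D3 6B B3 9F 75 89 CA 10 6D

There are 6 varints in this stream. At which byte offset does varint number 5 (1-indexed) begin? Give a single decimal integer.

Answer: 10

Derivation:
  byte[0]=0x54 cont=0 payload=0x54=84: acc |= 84<<0 -> acc=84 shift=7 [end]
Varint 1: bytes[0:1] = 54 -> value 84 (1 byte(s))
  byte[1]=0xC4 cont=1 payload=0x44=68: acc |= 68<<0 -> acc=68 shift=7
  byte[2]=0x90 cont=1 payload=0x10=16: acc |= 16<<7 -> acc=2116 shift=14
  byte[3]=0x68 cont=0 payload=0x68=104: acc |= 104<<14 -> acc=1706052 shift=21 [end]
Varint 2: bytes[1:4] = C4 90 68 -> value 1706052 (3 byte(s))
  byte[4]=0xC4 cont=1 payload=0x44=68: acc |= 68<<0 -> acc=68 shift=7
  byte[5]=0xD3 cont=1 payload=0x53=83: acc |= 83<<7 -> acc=10692 shift=14
  byte[6]=0x6B cont=0 payload=0x6B=107: acc |= 107<<14 -> acc=1763780 shift=21 [end]
Varint 3: bytes[4:7] = C4 D3 6B -> value 1763780 (3 byte(s))
  byte[7]=0xB3 cont=1 payload=0x33=51: acc |= 51<<0 -> acc=51 shift=7
  byte[8]=0x9F cont=1 payload=0x1F=31: acc |= 31<<7 -> acc=4019 shift=14
  byte[9]=0x75 cont=0 payload=0x75=117: acc |= 117<<14 -> acc=1920947 shift=21 [end]
Varint 4: bytes[7:10] = B3 9F 75 -> value 1920947 (3 byte(s))
  byte[10]=0x89 cont=1 payload=0x09=9: acc |= 9<<0 -> acc=9 shift=7
  byte[11]=0xCA cont=1 payload=0x4A=74: acc |= 74<<7 -> acc=9481 shift=14
  byte[12]=0x10 cont=0 payload=0x10=16: acc |= 16<<14 -> acc=271625 shift=21 [end]
Varint 5: bytes[10:13] = 89 CA 10 -> value 271625 (3 byte(s))
  byte[13]=0x6D cont=0 payload=0x6D=109: acc |= 109<<0 -> acc=109 shift=7 [end]
Varint 6: bytes[13:14] = 6D -> value 109 (1 byte(s))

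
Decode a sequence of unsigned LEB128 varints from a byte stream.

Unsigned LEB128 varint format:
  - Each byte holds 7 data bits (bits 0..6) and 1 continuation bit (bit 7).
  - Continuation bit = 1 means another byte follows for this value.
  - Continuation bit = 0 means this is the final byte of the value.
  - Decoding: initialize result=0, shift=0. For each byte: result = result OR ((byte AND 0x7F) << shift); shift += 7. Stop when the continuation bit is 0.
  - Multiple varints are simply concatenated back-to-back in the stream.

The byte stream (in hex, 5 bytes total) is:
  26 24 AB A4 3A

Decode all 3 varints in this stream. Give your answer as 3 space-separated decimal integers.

  byte[0]=0x26 cont=0 payload=0x26=38: acc |= 38<<0 -> acc=38 shift=7 [end]
Varint 1: bytes[0:1] = 26 -> value 38 (1 byte(s))
  byte[1]=0x24 cont=0 payload=0x24=36: acc |= 36<<0 -> acc=36 shift=7 [end]
Varint 2: bytes[1:2] = 24 -> value 36 (1 byte(s))
  byte[2]=0xAB cont=1 payload=0x2B=43: acc |= 43<<0 -> acc=43 shift=7
  byte[3]=0xA4 cont=1 payload=0x24=36: acc |= 36<<7 -> acc=4651 shift=14
  byte[4]=0x3A cont=0 payload=0x3A=58: acc |= 58<<14 -> acc=954923 shift=21 [end]
Varint 3: bytes[2:5] = AB A4 3A -> value 954923 (3 byte(s))

Answer: 38 36 954923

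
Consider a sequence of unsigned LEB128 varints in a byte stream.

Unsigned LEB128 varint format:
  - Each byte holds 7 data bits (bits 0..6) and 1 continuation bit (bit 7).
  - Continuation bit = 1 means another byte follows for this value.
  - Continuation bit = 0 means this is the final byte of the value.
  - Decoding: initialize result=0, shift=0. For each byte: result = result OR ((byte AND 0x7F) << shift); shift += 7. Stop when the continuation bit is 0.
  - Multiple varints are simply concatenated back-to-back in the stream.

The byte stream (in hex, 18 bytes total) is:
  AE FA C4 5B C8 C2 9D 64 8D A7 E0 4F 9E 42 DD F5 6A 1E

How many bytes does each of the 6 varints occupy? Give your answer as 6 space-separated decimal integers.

Answer: 4 4 4 2 3 1

Derivation:
  byte[0]=0xAE cont=1 payload=0x2E=46: acc |= 46<<0 -> acc=46 shift=7
  byte[1]=0xFA cont=1 payload=0x7A=122: acc |= 122<<7 -> acc=15662 shift=14
  byte[2]=0xC4 cont=1 payload=0x44=68: acc |= 68<<14 -> acc=1129774 shift=21
  byte[3]=0x5B cont=0 payload=0x5B=91: acc |= 91<<21 -> acc=191970606 shift=28 [end]
Varint 1: bytes[0:4] = AE FA C4 5B -> value 191970606 (4 byte(s))
  byte[4]=0xC8 cont=1 payload=0x48=72: acc |= 72<<0 -> acc=72 shift=7
  byte[5]=0xC2 cont=1 payload=0x42=66: acc |= 66<<7 -> acc=8520 shift=14
  byte[6]=0x9D cont=1 payload=0x1D=29: acc |= 29<<14 -> acc=483656 shift=21
  byte[7]=0x64 cont=0 payload=0x64=100: acc |= 100<<21 -> acc=210198856 shift=28 [end]
Varint 2: bytes[4:8] = C8 C2 9D 64 -> value 210198856 (4 byte(s))
  byte[8]=0x8D cont=1 payload=0x0D=13: acc |= 13<<0 -> acc=13 shift=7
  byte[9]=0xA7 cont=1 payload=0x27=39: acc |= 39<<7 -> acc=5005 shift=14
  byte[10]=0xE0 cont=1 payload=0x60=96: acc |= 96<<14 -> acc=1577869 shift=21
  byte[11]=0x4F cont=0 payload=0x4F=79: acc |= 79<<21 -> acc=167252877 shift=28 [end]
Varint 3: bytes[8:12] = 8D A7 E0 4F -> value 167252877 (4 byte(s))
  byte[12]=0x9E cont=1 payload=0x1E=30: acc |= 30<<0 -> acc=30 shift=7
  byte[13]=0x42 cont=0 payload=0x42=66: acc |= 66<<7 -> acc=8478 shift=14 [end]
Varint 4: bytes[12:14] = 9E 42 -> value 8478 (2 byte(s))
  byte[14]=0xDD cont=1 payload=0x5D=93: acc |= 93<<0 -> acc=93 shift=7
  byte[15]=0xF5 cont=1 payload=0x75=117: acc |= 117<<7 -> acc=15069 shift=14
  byte[16]=0x6A cont=0 payload=0x6A=106: acc |= 106<<14 -> acc=1751773 shift=21 [end]
Varint 5: bytes[14:17] = DD F5 6A -> value 1751773 (3 byte(s))
  byte[17]=0x1E cont=0 payload=0x1E=30: acc |= 30<<0 -> acc=30 shift=7 [end]
Varint 6: bytes[17:18] = 1E -> value 30 (1 byte(s))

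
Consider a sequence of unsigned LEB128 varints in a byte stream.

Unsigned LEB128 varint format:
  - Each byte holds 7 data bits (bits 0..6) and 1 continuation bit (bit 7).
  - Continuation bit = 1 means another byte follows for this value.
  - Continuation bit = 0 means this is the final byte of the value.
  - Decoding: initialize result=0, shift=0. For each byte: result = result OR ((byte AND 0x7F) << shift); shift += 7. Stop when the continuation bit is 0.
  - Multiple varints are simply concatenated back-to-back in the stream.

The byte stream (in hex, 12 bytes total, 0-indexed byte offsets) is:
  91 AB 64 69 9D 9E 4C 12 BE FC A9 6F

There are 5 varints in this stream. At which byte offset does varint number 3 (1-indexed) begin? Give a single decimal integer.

  byte[0]=0x91 cont=1 payload=0x11=17: acc |= 17<<0 -> acc=17 shift=7
  byte[1]=0xAB cont=1 payload=0x2B=43: acc |= 43<<7 -> acc=5521 shift=14
  byte[2]=0x64 cont=0 payload=0x64=100: acc |= 100<<14 -> acc=1643921 shift=21 [end]
Varint 1: bytes[0:3] = 91 AB 64 -> value 1643921 (3 byte(s))
  byte[3]=0x69 cont=0 payload=0x69=105: acc |= 105<<0 -> acc=105 shift=7 [end]
Varint 2: bytes[3:4] = 69 -> value 105 (1 byte(s))
  byte[4]=0x9D cont=1 payload=0x1D=29: acc |= 29<<0 -> acc=29 shift=7
  byte[5]=0x9E cont=1 payload=0x1E=30: acc |= 30<<7 -> acc=3869 shift=14
  byte[6]=0x4C cont=0 payload=0x4C=76: acc |= 76<<14 -> acc=1249053 shift=21 [end]
Varint 3: bytes[4:7] = 9D 9E 4C -> value 1249053 (3 byte(s))
  byte[7]=0x12 cont=0 payload=0x12=18: acc |= 18<<0 -> acc=18 shift=7 [end]
Varint 4: bytes[7:8] = 12 -> value 18 (1 byte(s))
  byte[8]=0xBE cont=1 payload=0x3E=62: acc |= 62<<0 -> acc=62 shift=7
  byte[9]=0xFC cont=1 payload=0x7C=124: acc |= 124<<7 -> acc=15934 shift=14
  byte[10]=0xA9 cont=1 payload=0x29=41: acc |= 41<<14 -> acc=687678 shift=21
  byte[11]=0x6F cont=0 payload=0x6F=111: acc |= 111<<21 -> acc=233471550 shift=28 [end]
Varint 5: bytes[8:12] = BE FC A9 6F -> value 233471550 (4 byte(s))

Answer: 4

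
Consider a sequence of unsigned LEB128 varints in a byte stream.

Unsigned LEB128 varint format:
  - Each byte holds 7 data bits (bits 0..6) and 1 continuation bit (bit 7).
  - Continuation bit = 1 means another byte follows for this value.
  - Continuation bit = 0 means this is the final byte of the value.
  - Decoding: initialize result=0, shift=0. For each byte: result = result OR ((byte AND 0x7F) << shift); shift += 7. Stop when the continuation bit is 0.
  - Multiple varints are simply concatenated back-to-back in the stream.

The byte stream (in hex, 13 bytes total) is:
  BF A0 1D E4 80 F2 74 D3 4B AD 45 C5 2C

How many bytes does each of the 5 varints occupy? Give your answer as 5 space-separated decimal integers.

  byte[0]=0xBF cont=1 payload=0x3F=63: acc |= 63<<0 -> acc=63 shift=7
  byte[1]=0xA0 cont=1 payload=0x20=32: acc |= 32<<7 -> acc=4159 shift=14
  byte[2]=0x1D cont=0 payload=0x1D=29: acc |= 29<<14 -> acc=479295 shift=21 [end]
Varint 1: bytes[0:3] = BF A0 1D -> value 479295 (3 byte(s))
  byte[3]=0xE4 cont=1 payload=0x64=100: acc |= 100<<0 -> acc=100 shift=7
  byte[4]=0x80 cont=1 payload=0x00=0: acc |= 0<<7 -> acc=100 shift=14
  byte[5]=0xF2 cont=1 payload=0x72=114: acc |= 114<<14 -> acc=1867876 shift=21
  byte[6]=0x74 cont=0 payload=0x74=116: acc |= 116<<21 -> acc=245137508 shift=28 [end]
Varint 2: bytes[3:7] = E4 80 F2 74 -> value 245137508 (4 byte(s))
  byte[7]=0xD3 cont=1 payload=0x53=83: acc |= 83<<0 -> acc=83 shift=7
  byte[8]=0x4B cont=0 payload=0x4B=75: acc |= 75<<7 -> acc=9683 shift=14 [end]
Varint 3: bytes[7:9] = D3 4B -> value 9683 (2 byte(s))
  byte[9]=0xAD cont=1 payload=0x2D=45: acc |= 45<<0 -> acc=45 shift=7
  byte[10]=0x45 cont=0 payload=0x45=69: acc |= 69<<7 -> acc=8877 shift=14 [end]
Varint 4: bytes[9:11] = AD 45 -> value 8877 (2 byte(s))
  byte[11]=0xC5 cont=1 payload=0x45=69: acc |= 69<<0 -> acc=69 shift=7
  byte[12]=0x2C cont=0 payload=0x2C=44: acc |= 44<<7 -> acc=5701 shift=14 [end]
Varint 5: bytes[11:13] = C5 2C -> value 5701 (2 byte(s))

Answer: 3 4 2 2 2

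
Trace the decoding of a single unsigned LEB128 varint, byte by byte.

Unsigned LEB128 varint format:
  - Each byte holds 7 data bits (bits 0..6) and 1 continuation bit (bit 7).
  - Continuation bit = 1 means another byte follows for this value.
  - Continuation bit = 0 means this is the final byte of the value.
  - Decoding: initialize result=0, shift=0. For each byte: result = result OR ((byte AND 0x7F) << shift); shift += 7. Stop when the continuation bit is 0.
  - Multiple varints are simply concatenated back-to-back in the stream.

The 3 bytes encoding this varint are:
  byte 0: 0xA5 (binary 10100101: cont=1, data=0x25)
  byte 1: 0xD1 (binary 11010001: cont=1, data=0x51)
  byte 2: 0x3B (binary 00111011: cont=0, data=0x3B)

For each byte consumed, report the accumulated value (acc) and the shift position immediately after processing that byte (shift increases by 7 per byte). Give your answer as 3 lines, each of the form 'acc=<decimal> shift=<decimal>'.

byte 0=0xA5: payload=0x25=37, contrib = 37<<0 = 37; acc -> 37, shift -> 7
byte 1=0xD1: payload=0x51=81, contrib = 81<<7 = 10368; acc -> 10405, shift -> 14
byte 2=0x3B: payload=0x3B=59, contrib = 59<<14 = 966656; acc -> 977061, shift -> 21

Answer: acc=37 shift=7
acc=10405 shift=14
acc=977061 shift=21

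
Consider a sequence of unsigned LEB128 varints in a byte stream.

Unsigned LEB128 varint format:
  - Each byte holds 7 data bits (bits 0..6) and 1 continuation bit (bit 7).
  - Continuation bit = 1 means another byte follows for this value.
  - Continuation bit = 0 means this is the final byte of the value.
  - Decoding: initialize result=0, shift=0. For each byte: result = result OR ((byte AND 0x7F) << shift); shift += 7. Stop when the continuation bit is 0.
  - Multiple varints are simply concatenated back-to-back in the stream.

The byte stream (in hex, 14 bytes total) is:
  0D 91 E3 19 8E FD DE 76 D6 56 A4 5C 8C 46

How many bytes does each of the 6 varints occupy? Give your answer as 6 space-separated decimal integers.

  byte[0]=0x0D cont=0 payload=0x0D=13: acc |= 13<<0 -> acc=13 shift=7 [end]
Varint 1: bytes[0:1] = 0D -> value 13 (1 byte(s))
  byte[1]=0x91 cont=1 payload=0x11=17: acc |= 17<<0 -> acc=17 shift=7
  byte[2]=0xE3 cont=1 payload=0x63=99: acc |= 99<<7 -> acc=12689 shift=14
  byte[3]=0x19 cont=0 payload=0x19=25: acc |= 25<<14 -> acc=422289 shift=21 [end]
Varint 2: bytes[1:4] = 91 E3 19 -> value 422289 (3 byte(s))
  byte[4]=0x8E cont=1 payload=0x0E=14: acc |= 14<<0 -> acc=14 shift=7
  byte[5]=0xFD cont=1 payload=0x7D=125: acc |= 125<<7 -> acc=16014 shift=14
  byte[6]=0xDE cont=1 payload=0x5E=94: acc |= 94<<14 -> acc=1556110 shift=21
  byte[7]=0x76 cont=0 payload=0x76=118: acc |= 118<<21 -> acc=249020046 shift=28 [end]
Varint 3: bytes[4:8] = 8E FD DE 76 -> value 249020046 (4 byte(s))
  byte[8]=0xD6 cont=1 payload=0x56=86: acc |= 86<<0 -> acc=86 shift=7
  byte[9]=0x56 cont=0 payload=0x56=86: acc |= 86<<7 -> acc=11094 shift=14 [end]
Varint 4: bytes[8:10] = D6 56 -> value 11094 (2 byte(s))
  byte[10]=0xA4 cont=1 payload=0x24=36: acc |= 36<<0 -> acc=36 shift=7
  byte[11]=0x5C cont=0 payload=0x5C=92: acc |= 92<<7 -> acc=11812 shift=14 [end]
Varint 5: bytes[10:12] = A4 5C -> value 11812 (2 byte(s))
  byte[12]=0x8C cont=1 payload=0x0C=12: acc |= 12<<0 -> acc=12 shift=7
  byte[13]=0x46 cont=0 payload=0x46=70: acc |= 70<<7 -> acc=8972 shift=14 [end]
Varint 6: bytes[12:14] = 8C 46 -> value 8972 (2 byte(s))

Answer: 1 3 4 2 2 2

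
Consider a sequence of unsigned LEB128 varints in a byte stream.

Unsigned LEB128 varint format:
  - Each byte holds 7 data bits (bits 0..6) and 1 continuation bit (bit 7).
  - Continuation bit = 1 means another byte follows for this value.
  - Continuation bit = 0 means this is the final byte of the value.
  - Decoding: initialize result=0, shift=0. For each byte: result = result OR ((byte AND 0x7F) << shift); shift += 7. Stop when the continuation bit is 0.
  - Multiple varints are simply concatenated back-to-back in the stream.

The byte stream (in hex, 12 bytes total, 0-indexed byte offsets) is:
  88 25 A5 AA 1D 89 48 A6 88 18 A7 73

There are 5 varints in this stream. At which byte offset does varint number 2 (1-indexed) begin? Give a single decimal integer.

Answer: 2

Derivation:
  byte[0]=0x88 cont=1 payload=0x08=8: acc |= 8<<0 -> acc=8 shift=7
  byte[1]=0x25 cont=0 payload=0x25=37: acc |= 37<<7 -> acc=4744 shift=14 [end]
Varint 1: bytes[0:2] = 88 25 -> value 4744 (2 byte(s))
  byte[2]=0xA5 cont=1 payload=0x25=37: acc |= 37<<0 -> acc=37 shift=7
  byte[3]=0xAA cont=1 payload=0x2A=42: acc |= 42<<7 -> acc=5413 shift=14
  byte[4]=0x1D cont=0 payload=0x1D=29: acc |= 29<<14 -> acc=480549 shift=21 [end]
Varint 2: bytes[2:5] = A5 AA 1D -> value 480549 (3 byte(s))
  byte[5]=0x89 cont=1 payload=0x09=9: acc |= 9<<0 -> acc=9 shift=7
  byte[6]=0x48 cont=0 payload=0x48=72: acc |= 72<<7 -> acc=9225 shift=14 [end]
Varint 3: bytes[5:7] = 89 48 -> value 9225 (2 byte(s))
  byte[7]=0xA6 cont=1 payload=0x26=38: acc |= 38<<0 -> acc=38 shift=7
  byte[8]=0x88 cont=1 payload=0x08=8: acc |= 8<<7 -> acc=1062 shift=14
  byte[9]=0x18 cont=0 payload=0x18=24: acc |= 24<<14 -> acc=394278 shift=21 [end]
Varint 4: bytes[7:10] = A6 88 18 -> value 394278 (3 byte(s))
  byte[10]=0xA7 cont=1 payload=0x27=39: acc |= 39<<0 -> acc=39 shift=7
  byte[11]=0x73 cont=0 payload=0x73=115: acc |= 115<<7 -> acc=14759 shift=14 [end]
Varint 5: bytes[10:12] = A7 73 -> value 14759 (2 byte(s))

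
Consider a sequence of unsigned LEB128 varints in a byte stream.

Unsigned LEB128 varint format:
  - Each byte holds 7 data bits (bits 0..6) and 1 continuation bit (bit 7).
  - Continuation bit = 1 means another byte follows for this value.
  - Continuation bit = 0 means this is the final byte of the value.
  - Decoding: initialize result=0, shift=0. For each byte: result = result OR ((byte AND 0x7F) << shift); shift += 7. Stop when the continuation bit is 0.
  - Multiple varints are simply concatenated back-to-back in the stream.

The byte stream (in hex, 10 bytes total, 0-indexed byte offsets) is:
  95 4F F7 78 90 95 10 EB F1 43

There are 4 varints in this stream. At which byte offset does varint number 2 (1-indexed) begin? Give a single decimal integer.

  byte[0]=0x95 cont=1 payload=0x15=21: acc |= 21<<0 -> acc=21 shift=7
  byte[1]=0x4F cont=0 payload=0x4F=79: acc |= 79<<7 -> acc=10133 shift=14 [end]
Varint 1: bytes[0:2] = 95 4F -> value 10133 (2 byte(s))
  byte[2]=0xF7 cont=1 payload=0x77=119: acc |= 119<<0 -> acc=119 shift=7
  byte[3]=0x78 cont=0 payload=0x78=120: acc |= 120<<7 -> acc=15479 shift=14 [end]
Varint 2: bytes[2:4] = F7 78 -> value 15479 (2 byte(s))
  byte[4]=0x90 cont=1 payload=0x10=16: acc |= 16<<0 -> acc=16 shift=7
  byte[5]=0x95 cont=1 payload=0x15=21: acc |= 21<<7 -> acc=2704 shift=14
  byte[6]=0x10 cont=0 payload=0x10=16: acc |= 16<<14 -> acc=264848 shift=21 [end]
Varint 3: bytes[4:7] = 90 95 10 -> value 264848 (3 byte(s))
  byte[7]=0xEB cont=1 payload=0x6B=107: acc |= 107<<0 -> acc=107 shift=7
  byte[8]=0xF1 cont=1 payload=0x71=113: acc |= 113<<7 -> acc=14571 shift=14
  byte[9]=0x43 cont=0 payload=0x43=67: acc |= 67<<14 -> acc=1112299 shift=21 [end]
Varint 4: bytes[7:10] = EB F1 43 -> value 1112299 (3 byte(s))

Answer: 2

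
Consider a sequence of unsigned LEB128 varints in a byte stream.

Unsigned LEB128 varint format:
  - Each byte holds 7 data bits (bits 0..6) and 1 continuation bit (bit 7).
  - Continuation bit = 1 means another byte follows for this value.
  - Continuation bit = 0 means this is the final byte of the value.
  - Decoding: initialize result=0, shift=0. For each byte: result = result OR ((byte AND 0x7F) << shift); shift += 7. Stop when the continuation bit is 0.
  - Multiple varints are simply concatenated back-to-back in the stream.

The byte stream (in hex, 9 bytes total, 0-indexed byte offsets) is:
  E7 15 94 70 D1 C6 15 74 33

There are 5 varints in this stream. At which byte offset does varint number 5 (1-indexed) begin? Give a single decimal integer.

Answer: 8

Derivation:
  byte[0]=0xE7 cont=1 payload=0x67=103: acc |= 103<<0 -> acc=103 shift=7
  byte[1]=0x15 cont=0 payload=0x15=21: acc |= 21<<7 -> acc=2791 shift=14 [end]
Varint 1: bytes[0:2] = E7 15 -> value 2791 (2 byte(s))
  byte[2]=0x94 cont=1 payload=0x14=20: acc |= 20<<0 -> acc=20 shift=7
  byte[3]=0x70 cont=0 payload=0x70=112: acc |= 112<<7 -> acc=14356 shift=14 [end]
Varint 2: bytes[2:4] = 94 70 -> value 14356 (2 byte(s))
  byte[4]=0xD1 cont=1 payload=0x51=81: acc |= 81<<0 -> acc=81 shift=7
  byte[5]=0xC6 cont=1 payload=0x46=70: acc |= 70<<7 -> acc=9041 shift=14
  byte[6]=0x15 cont=0 payload=0x15=21: acc |= 21<<14 -> acc=353105 shift=21 [end]
Varint 3: bytes[4:7] = D1 C6 15 -> value 353105 (3 byte(s))
  byte[7]=0x74 cont=0 payload=0x74=116: acc |= 116<<0 -> acc=116 shift=7 [end]
Varint 4: bytes[7:8] = 74 -> value 116 (1 byte(s))
  byte[8]=0x33 cont=0 payload=0x33=51: acc |= 51<<0 -> acc=51 shift=7 [end]
Varint 5: bytes[8:9] = 33 -> value 51 (1 byte(s))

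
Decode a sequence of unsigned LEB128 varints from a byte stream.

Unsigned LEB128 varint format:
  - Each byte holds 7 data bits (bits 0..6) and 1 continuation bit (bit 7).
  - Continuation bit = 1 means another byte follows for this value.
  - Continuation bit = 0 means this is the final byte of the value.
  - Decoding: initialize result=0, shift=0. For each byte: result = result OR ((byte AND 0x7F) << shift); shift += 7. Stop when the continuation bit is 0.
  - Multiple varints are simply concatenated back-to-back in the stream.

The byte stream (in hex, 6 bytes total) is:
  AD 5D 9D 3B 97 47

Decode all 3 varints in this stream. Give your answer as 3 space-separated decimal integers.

  byte[0]=0xAD cont=1 payload=0x2D=45: acc |= 45<<0 -> acc=45 shift=7
  byte[1]=0x5D cont=0 payload=0x5D=93: acc |= 93<<7 -> acc=11949 shift=14 [end]
Varint 1: bytes[0:2] = AD 5D -> value 11949 (2 byte(s))
  byte[2]=0x9D cont=1 payload=0x1D=29: acc |= 29<<0 -> acc=29 shift=7
  byte[3]=0x3B cont=0 payload=0x3B=59: acc |= 59<<7 -> acc=7581 shift=14 [end]
Varint 2: bytes[2:4] = 9D 3B -> value 7581 (2 byte(s))
  byte[4]=0x97 cont=1 payload=0x17=23: acc |= 23<<0 -> acc=23 shift=7
  byte[5]=0x47 cont=0 payload=0x47=71: acc |= 71<<7 -> acc=9111 shift=14 [end]
Varint 3: bytes[4:6] = 97 47 -> value 9111 (2 byte(s))

Answer: 11949 7581 9111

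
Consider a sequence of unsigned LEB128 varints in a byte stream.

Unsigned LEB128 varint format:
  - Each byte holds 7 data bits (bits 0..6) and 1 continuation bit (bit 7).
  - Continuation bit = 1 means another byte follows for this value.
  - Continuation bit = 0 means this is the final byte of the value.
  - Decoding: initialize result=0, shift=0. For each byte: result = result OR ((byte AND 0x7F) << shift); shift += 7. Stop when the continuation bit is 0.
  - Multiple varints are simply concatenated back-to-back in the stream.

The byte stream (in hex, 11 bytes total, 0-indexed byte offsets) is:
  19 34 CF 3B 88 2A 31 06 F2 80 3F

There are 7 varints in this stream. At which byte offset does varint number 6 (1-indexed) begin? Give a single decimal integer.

Answer: 7

Derivation:
  byte[0]=0x19 cont=0 payload=0x19=25: acc |= 25<<0 -> acc=25 shift=7 [end]
Varint 1: bytes[0:1] = 19 -> value 25 (1 byte(s))
  byte[1]=0x34 cont=0 payload=0x34=52: acc |= 52<<0 -> acc=52 shift=7 [end]
Varint 2: bytes[1:2] = 34 -> value 52 (1 byte(s))
  byte[2]=0xCF cont=1 payload=0x4F=79: acc |= 79<<0 -> acc=79 shift=7
  byte[3]=0x3B cont=0 payload=0x3B=59: acc |= 59<<7 -> acc=7631 shift=14 [end]
Varint 3: bytes[2:4] = CF 3B -> value 7631 (2 byte(s))
  byte[4]=0x88 cont=1 payload=0x08=8: acc |= 8<<0 -> acc=8 shift=7
  byte[5]=0x2A cont=0 payload=0x2A=42: acc |= 42<<7 -> acc=5384 shift=14 [end]
Varint 4: bytes[4:6] = 88 2A -> value 5384 (2 byte(s))
  byte[6]=0x31 cont=0 payload=0x31=49: acc |= 49<<0 -> acc=49 shift=7 [end]
Varint 5: bytes[6:7] = 31 -> value 49 (1 byte(s))
  byte[7]=0x06 cont=0 payload=0x06=6: acc |= 6<<0 -> acc=6 shift=7 [end]
Varint 6: bytes[7:8] = 06 -> value 6 (1 byte(s))
  byte[8]=0xF2 cont=1 payload=0x72=114: acc |= 114<<0 -> acc=114 shift=7
  byte[9]=0x80 cont=1 payload=0x00=0: acc |= 0<<7 -> acc=114 shift=14
  byte[10]=0x3F cont=0 payload=0x3F=63: acc |= 63<<14 -> acc=1032306 shift=21 [end]
Varint 7: bytes[8:11] = F2 80 3F -> value 1032306 (3 byte(s))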